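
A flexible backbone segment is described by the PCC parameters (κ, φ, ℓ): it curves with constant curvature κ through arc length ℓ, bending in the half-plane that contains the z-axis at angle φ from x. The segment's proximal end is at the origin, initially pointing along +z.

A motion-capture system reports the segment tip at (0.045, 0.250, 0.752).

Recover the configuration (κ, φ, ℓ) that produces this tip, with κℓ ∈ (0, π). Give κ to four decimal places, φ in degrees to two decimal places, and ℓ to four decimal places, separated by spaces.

0.8064 79.80 0.8080

ρ = √(x²+y²) = √(0.045² + 0.250²) = 0.25402
φ = atan2(y, x) mod 360° = atan2(0.250, 0.045) = 79.7960°
|p|² = ρ² + z² = 0.25402² + 0.752² = 0.63003
κ = 2ρ / |p|² = 2×0.25402 / 0.63003 = 0.80637
θ = 2·atan2(ρ, z) = 2·atan2(0.25402, 0.752) = 0.65151 rad
ℓ = θ/κ = 0.65151/0.80637 = 0.80796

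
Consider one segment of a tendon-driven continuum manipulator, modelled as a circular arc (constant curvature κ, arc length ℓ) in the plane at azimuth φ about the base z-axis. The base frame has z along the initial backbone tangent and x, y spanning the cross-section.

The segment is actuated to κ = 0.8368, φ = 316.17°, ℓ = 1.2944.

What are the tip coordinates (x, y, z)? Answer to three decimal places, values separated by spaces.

θ = κ·ℓ = 0.8368 × 1.2944 = 1.08315 rad
ρ = (1 − cos θ)/κ = (1 − 0.46854)/0.8368 = 0.63510
z = sin θ / κ = 0.88344/0.8368 = 1.05574
x = ρ cos φ = 0.63510 × cos(316.17°) = 0.45816
y = ρ sin φ = 0.63510 × sin(316.17°) = -0.43982

0.458 -0.440 1.056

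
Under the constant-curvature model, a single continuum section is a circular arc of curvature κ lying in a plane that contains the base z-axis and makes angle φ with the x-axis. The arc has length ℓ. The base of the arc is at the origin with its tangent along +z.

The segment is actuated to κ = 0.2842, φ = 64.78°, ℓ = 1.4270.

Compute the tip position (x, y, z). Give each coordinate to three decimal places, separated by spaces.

θ = κ·ℓ = 0.2842 × 1.4270 = 0.40555 rad
ρ = (1 − cos θ)/κ = (1 − 0.91888)/0.2842 = 0.28542
z = sin θ / κ = 0.39453/0.2842 = 1.38820
x = ρ cos φ = 0.28542 × cos(64.78°) = 0.12162
y = ρ sin φ = 0.28542 × sin(64.78°) = 0.25821

0.122 0.258 1.388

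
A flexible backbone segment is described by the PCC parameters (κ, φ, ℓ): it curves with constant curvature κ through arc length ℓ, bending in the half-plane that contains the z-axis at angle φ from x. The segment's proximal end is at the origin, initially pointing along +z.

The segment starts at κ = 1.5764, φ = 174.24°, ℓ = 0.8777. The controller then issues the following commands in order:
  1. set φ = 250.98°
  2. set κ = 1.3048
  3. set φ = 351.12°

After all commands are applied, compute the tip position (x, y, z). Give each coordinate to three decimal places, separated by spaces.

0.445 -0.069 0.698

initial: κ=1.5764, φ=174.24°, ℓ=0.8777
cmd 1: set φ=250.98° → (κ,φ,ℓ)=(1.5764,250.98°,0.8777) → tip=(-0.1683,-0.4881,0.6233)
cmd 2: set κ=1.3048 → (κ,φ,ℓ)=(1.3048,250.98°,0.8777) → tip=(-0.1467,-0.4254,0.6980)
cmd 3: set φ=351.12° → (κ,φ,ℓ)=(1.3048,351.12°,0.8777) → tip=(0.4446,-0.0695,0.6980)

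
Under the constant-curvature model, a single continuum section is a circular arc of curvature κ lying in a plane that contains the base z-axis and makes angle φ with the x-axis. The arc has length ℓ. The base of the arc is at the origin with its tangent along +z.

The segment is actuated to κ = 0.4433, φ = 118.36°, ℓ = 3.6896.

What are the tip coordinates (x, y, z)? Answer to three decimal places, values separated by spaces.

θ = κ·ℓ = 0.4433 × 3.6896 = 1.63560 rad
ρ = (1 − cos θ)/κ = (1 − -0.06476)/0.4433 = 2.40189
z = sin θ / κ = 0.99790/0.4433 = 2.25107
x = ρ cos φ = 2.40189 × cos(118.36°) = -1.14092
y = ρ sin φ = 2.40189 × sin(118.36°) = 2.11362

-1.141 2.114 2.251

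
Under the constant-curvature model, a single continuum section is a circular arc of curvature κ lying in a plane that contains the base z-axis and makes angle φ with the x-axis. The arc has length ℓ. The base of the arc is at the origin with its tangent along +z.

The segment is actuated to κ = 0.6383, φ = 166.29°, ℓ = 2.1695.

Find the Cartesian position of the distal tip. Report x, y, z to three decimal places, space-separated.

-1.241 0.303 1.540

θ = κ·ℓ = 0.6383 × 2.1695 = 1.38479 rad
ρ = (1 − cos θ)/κ = (1 − 0.18493)/0.6383 = 1.27693
z = sin θ / κ = 0.98275/0.6383 = 1.53964
x = ρ cos φ = 1.27693 × cos(166.29°) = -1.24055
y = ρ sin φ = 1.27693 × sin(166.29°) = 0.30264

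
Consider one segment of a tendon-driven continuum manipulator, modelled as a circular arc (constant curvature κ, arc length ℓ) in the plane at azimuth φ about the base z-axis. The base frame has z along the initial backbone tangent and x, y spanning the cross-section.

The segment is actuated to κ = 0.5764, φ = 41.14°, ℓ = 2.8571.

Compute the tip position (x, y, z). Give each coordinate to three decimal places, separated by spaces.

1.406 1.228 1.730

θ = κ·ℓ = 0.5764 × 2.8571 = 1.64683 rad
ρ = (1 − cos θ)/κ = (1 − -0.07596)/0.5764 = 1.86669
z = sin θ / κ = 0.99711/0.5764 = 1.72989
x = ρ cos φ = 1.86669 × cos(41.14°) = 1.40582
y = ρ sin φ = 1.86669 × sin(41.14°) = 1.22810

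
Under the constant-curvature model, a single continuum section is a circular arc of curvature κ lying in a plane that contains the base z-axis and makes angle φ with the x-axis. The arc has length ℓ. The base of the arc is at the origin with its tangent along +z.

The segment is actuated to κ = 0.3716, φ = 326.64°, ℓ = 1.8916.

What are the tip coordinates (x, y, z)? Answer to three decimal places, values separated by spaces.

0.533 -0.351 1.740

θ = κ·ℓ = 0.3716 × 1.8916 = 0.70292 rad
ρ = (1 − cos θ)/κ = (1 − 0.76296)/0.3716 = 0.63789
z = sin θ / κ = 0.64645/0.3716 = 1.73963
x = ρ cos φ = 0.63789 × cos(326.64°) = 0.53279
y = ρ sin φ = 0.63789 × sin(326.64°) = -0.35078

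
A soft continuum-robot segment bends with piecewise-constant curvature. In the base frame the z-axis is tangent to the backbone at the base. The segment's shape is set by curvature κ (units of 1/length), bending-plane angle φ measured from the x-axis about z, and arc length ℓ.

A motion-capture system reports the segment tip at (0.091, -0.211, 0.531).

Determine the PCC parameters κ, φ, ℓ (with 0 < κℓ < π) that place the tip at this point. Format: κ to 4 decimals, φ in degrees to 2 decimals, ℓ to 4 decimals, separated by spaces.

ρ = √(x²+y²) = √(0.091² + -0.211²) = 0.22979
φ = atan2(y, x) mod 360° = atan2(-0.211, 0.091) = 293.3296°
|p|² = ρ² + z² = 0.22979² + 0.531² = 0.33476
κ = 2ρ / |p|² = 2×0.22979 / 0.33476 = 1.37283
θ = 2·atan2(ρ, z) = 2·atan2(0.22979, 0.531) = 0.81682 rad
ℓ = θ/κ = 0.81682/1.37283 = 0.59499

1.3728 293.33 0.5950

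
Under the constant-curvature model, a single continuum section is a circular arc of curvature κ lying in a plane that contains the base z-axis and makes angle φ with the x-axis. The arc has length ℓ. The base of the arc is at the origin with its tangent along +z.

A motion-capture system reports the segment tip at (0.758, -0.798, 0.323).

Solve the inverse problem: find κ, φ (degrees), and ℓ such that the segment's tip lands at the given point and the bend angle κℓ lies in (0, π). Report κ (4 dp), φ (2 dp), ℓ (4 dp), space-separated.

1.6731 313.53 1.5365

ρ = √(x²+y²) = √(0.758² + -0.798²) = 1.10062
φ = atan2(y, x) mod 360° = atan2(-0.798, 0.758) = 313.5274°
|p|² = ρ² + z² = 1.10062² + 0.323² = 1.31570
κ = 2ρ / |p|² = 2×1.10062 / 1.31570 = 1.67306
θ = 2·atan2(ρ, z) = 2·atan2(1.10062, 0.323) = 2.57068 rad
ℓ = θ/κ = 2.57068/1.67306 = 1.53651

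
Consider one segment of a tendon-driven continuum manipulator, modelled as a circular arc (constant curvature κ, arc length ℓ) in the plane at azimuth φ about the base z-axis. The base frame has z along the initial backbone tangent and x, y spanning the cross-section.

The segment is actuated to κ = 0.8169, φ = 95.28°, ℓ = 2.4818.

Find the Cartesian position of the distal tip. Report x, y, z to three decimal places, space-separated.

-0.162 1.756 1.099

θ = κ·ℓ = 0.8169 × 2.4818 = 2.02738 rad
ρ = (1 − cos θ)/κ = (1 − -0.44089)/0.8169 = 1.76385
z = sin θ / κ = 0.89756/0.8169 = 1.09874
x = ρ cos φ = 1.76385 × cos(95.28°) = -0.16231
y = ρ sin φ = 1.76385 × sin(95.28°) = 1.75636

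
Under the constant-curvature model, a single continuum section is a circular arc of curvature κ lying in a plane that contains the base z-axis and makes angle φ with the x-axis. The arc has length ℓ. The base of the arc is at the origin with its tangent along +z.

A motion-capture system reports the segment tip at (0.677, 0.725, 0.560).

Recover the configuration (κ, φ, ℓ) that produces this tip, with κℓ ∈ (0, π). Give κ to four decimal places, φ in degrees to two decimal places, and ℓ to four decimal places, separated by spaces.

1.5289 46.96 1.3825

ρ = √(x²+y²) = √(0.677² + 0.725²) = 0.99194
φ = atan2(y, x) mod 360° = atan2(0.725, 0.677) = 46.9609°
|p|² = ρ² + z² = 0.99194² + 0.560² = 1.29755
κ = 2ρ / |p|² = 2×0.99194 / 1.29755 = 1.52895
θ = 2·atan2(ρ, z) = 2·atan2(0.99194, 0.560) = 2.11371 rad
ℓ = θ/κ = 2.11371/1.52895 = 1.38246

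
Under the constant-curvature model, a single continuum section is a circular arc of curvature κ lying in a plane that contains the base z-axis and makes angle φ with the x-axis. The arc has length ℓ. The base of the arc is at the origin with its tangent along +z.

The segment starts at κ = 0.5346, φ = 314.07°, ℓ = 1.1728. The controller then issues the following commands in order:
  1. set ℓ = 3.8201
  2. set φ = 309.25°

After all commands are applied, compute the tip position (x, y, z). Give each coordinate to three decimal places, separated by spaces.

initial: κ=0.5346, φ=314.07°, ℓ=1.1728
cmd 1: set ℓ=3.8201 → (κ,φ,ℓ)=(0.5346,314.07°,3.8201) → tip=(1.8919,-1.9544,1.6665)
cmd 2: set φ=309.25° → (κ,φ,ℓ)=(0.5346,309.25°,3.8201) → tip=(1.7210,-2.1064,1.6665)

1.721 -2.106 1.667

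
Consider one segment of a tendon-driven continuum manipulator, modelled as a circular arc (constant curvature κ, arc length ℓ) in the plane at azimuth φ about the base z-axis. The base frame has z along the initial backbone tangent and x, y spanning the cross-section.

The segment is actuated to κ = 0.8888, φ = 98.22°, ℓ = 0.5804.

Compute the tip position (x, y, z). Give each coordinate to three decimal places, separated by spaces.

-0.021 0.145 0.555

θ = κ·ℓ = 0.8888 × 0.5804 = 0.51586 rad
ρ = (1 − cos θ)/κ = (1 − 0.86987)/0.8888 = 0.14641
z = sin θ / κ = 0.49328/0.8888 = 0.55500
x = ρ cos φ = 0.14641 × cos(98.22°) = -0.02093
y = ρ sin φ = 0.14641 × sin(98.22°) = 0.14491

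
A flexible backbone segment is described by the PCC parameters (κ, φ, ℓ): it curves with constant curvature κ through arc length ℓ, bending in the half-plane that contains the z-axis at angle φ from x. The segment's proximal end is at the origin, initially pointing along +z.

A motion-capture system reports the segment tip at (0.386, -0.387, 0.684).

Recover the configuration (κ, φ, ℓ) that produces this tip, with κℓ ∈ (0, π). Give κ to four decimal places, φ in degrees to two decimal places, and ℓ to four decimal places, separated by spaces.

1.4260 314.93 0.9456

ρ = √(x²+y²) = √(0.386² + -0.387²) = 0.54659
φ = atan2(y, x) mod 360° = atan2(-0.387, 0.386) = 314.9259°
|p|² = ρ² + z² = 0.54659² + 0.684² = 0.76662
κ = 2ρ / |p|² = 2×0.54659 / 0.76662 = 1.42598
θ = 2·atan2(ρ, z) = 2·atan2(0.54659, 0.684) = 1.34840 rad
ℓ = θ/κ = 1.34840/1.42598 = 0.94559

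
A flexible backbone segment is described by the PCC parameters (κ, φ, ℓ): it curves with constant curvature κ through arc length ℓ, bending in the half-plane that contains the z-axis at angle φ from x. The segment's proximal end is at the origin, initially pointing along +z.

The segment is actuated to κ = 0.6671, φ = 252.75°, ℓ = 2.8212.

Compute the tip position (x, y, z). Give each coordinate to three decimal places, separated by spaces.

θ = κ·ℓ = 0.6671 × 2.8212 = 1.88202 rad
ρ = (1 − cos θ)/κ = (1 − -0.30623)/0.6671 = 1.95807
z = sin θ / κ = 0.95196/0.6671 = 1.42701
x = ρ cos φ = 1.95807 × cos(252.75°) = -0.58065
y = ρ sin φ = 1.95807 × sin(252.75°) = -1.86999

-0.581 -1.870 1.427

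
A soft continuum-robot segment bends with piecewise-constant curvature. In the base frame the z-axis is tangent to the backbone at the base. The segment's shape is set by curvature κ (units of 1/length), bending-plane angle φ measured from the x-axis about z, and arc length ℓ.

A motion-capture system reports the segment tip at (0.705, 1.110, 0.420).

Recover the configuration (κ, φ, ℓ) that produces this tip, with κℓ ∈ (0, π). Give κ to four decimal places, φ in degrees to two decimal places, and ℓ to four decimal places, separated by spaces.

ρ = √(x²+y²) = √(0.705² + 1.110²) = 1.31496
φ = atan2(y, x) mod 360° = atan2(1.110, 0.705) = 57.5789°
|p|² = ρ² + z² = 1.31496² + 0.420² = 1.90552
κ = 2ρ / |p|² = 2×1.31496 / 1.90552 = 1.38016
θ = 2·atan2(ρ, z) = 2·atan2(1.31496, 0.420) = 2.52327 rad
ℓ = θ/κ = 2.52327/1.38016 = 1.82825

1.3802 57.58 1.8283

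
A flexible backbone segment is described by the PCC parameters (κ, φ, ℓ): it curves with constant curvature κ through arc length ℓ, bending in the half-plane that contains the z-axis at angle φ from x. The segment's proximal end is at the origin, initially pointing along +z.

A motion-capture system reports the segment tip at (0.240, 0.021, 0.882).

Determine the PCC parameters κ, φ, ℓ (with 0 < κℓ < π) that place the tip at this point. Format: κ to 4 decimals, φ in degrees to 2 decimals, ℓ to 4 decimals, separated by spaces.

ρ = √(x²+y²) = √(0.240² + 0.021²) = 0.24092
φ = atan2(y, x) mod 360° = atan2(0.021, 0.240) = 5.0006°
|p|² = ρ² + z² = 0.24092² + 0.882² = 0.83597
κ = 2ρ / |p|² = 2×0.24092 / 0.83597 = 0.57638
θ = 2·atan2(ρ, z) = 2·atan2(0.24092, 0.882) = 0.53329 rad
ℓ = θ/κ = 0.53329/0.57638 = 0.92524

0.5764 5.00 0.9252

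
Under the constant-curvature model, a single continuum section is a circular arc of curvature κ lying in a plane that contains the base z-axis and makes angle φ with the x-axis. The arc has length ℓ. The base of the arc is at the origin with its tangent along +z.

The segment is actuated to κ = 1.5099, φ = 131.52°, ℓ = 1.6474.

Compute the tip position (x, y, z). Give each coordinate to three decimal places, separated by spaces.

-0.787 0.889 0.403

θ = κ·ℓ = 1.5099 × 1.6474 = 2.48741 rad
ρ = (1 − cos θ)/κ = (1 − -0.79355)/1.5099 = 1.18786
z = sin θ / κ = 0.60851/1.5099 = 0.40301
x = ρ cos φ = 1.18786 × cos(131.52°) = -0.78741
y = ρ sin φ = 1.18786 × sin(131.52°) = 0.88938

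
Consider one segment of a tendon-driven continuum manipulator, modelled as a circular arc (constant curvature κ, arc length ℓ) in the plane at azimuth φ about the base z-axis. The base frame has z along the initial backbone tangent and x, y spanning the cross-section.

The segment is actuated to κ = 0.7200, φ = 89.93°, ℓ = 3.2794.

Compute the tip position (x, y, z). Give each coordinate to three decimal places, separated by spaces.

0.003 2.376 0.977

θ = κ·ℓ = 0.7200 × 3.2794 = 2.36117 rad
ρ = (1 − cos θ)/κ = (1 − -0.71061)/0.7200 = 2.37585
z = sin θ / κ = 0.70358/0.7200 = 0.97720
x = ρ cos φ = 2.37585 × cos(89.93°) = 0.00290
y = ρ sin φ = 2.37585 × sin(89.93°) = 2.37585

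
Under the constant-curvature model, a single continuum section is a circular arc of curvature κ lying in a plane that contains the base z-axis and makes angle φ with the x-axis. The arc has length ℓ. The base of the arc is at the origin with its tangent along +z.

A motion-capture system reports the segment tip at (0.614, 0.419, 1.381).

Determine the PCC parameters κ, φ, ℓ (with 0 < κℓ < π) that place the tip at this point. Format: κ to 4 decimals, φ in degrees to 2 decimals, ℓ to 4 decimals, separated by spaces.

0.6044 34.31 1.6339

ρ = √(x²+y²) = √(0.614² + 0.419²) = 0.74334
φ = atan2(y, x) mod 360° = atan2(0.419, 0.614) = 34.3100°
|p|² = ρ² + z² = 0.74334² + 1.381² = 2.45972
κ = 2ρ / |p|² = 2×0.74334 / 2.45972 = 0.60441
θ = 2·atan2(ρ, z) = 2·atan2(0.74334, 1.381) = 0.98758 rad
ℓ = θ/κ = 0.98758/0.60441 = 1.63394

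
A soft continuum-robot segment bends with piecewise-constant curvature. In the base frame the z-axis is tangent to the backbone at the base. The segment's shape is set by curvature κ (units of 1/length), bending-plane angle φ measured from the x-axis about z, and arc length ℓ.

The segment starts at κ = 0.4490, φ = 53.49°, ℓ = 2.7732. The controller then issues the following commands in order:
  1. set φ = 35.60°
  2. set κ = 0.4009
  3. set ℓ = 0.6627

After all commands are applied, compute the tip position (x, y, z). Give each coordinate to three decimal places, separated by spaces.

0.071 0.051 0.655

initial: κ=0.4490, φ=53.49°, ℓ=2.7732
cmd 1: set φ=35.60° → (κ,φ,ℓ)=(0.4490,35.60°,2.7732) → tip=(1.2316,0.8817,2.1101)
cmd 2: set κ=0.4009 → (κ,φ,ℓ)=(0.4009,35.60°,2.7732) → tip=(1.1296,0.8087,2.2362)
cmd 3: set ℓ=0.6627 → (κ,φ,ℓ)=(0.4009,35.60°,0.6627) → tip=(0.0712,0.0509,0.6549)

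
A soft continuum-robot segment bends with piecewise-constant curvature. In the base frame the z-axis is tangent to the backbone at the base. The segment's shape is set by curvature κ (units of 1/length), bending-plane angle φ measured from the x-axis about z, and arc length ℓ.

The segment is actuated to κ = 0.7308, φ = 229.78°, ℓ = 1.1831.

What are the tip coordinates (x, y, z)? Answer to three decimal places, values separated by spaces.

θ = κ·ℓ = 0.7308 × 1.1831 = 0.86461 rad
ρ = (1 − cos θ)/κ = (1 − 0.64894)/0.7308 = 0.48038
z = sin θ / κ = 0.76084/0.7308 = 1.04111
x = ρ cos φ = 0.48038 × cos(229.78°) = -0.31019
y = ρ sin φ = 0.48038 × sin(229.78°) = -0.36681

-0.310 -0.367 1.041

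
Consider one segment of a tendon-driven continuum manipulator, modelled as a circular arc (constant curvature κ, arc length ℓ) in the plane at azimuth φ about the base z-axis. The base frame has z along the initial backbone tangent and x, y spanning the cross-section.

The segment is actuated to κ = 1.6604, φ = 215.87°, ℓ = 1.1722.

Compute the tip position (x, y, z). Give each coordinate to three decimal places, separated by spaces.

θ = κ·ℓ = 1.6604 × 1.1722 = 1.94632 rad
ρ = (1 − cos θ)/κ = (1 − -0.36676)/1.6604 = 0.82315
z = sin θ / κ = 0.93032/1.6604 = 0.56030
x = ρ cos φ = 0.82315 × cos(215.87°) = -0.66704
y = ρ sin φ = 0.82315 × sin(215.87°) = -0.48232

-0.667 -0.482 0.560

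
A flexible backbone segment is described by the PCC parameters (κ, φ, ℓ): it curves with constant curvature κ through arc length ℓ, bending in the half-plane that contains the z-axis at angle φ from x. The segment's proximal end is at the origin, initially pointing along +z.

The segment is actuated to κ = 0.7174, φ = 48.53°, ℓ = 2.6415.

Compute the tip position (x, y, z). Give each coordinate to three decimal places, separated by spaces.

θ = κ·ℓ = 0.7174 × 2.6415 = 1.89501 rad
ρ = (1 − cos θ)/κ = (1 − -0.31857)/0.7174 = 1.83798
z = sin θ / κ = 0.94790/0.7174 = 1.32130
x = ρ cos φ = 1.83798 × cos(48.53°) = 1.21716
y = ρ sin φ = 1.83798 × sin(48.53°) = 1.37720

1.217 1.377 1.321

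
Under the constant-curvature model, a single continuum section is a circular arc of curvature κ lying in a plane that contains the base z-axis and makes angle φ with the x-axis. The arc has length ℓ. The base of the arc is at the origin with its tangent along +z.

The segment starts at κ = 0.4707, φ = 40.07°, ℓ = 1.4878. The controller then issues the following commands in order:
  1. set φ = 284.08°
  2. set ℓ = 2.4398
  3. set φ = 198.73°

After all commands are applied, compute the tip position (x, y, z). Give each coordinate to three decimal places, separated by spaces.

initial: κ=0.4707, φ=40.07°, ℓ=1.4878
cmd 1: set φ=284.08° → (κ,φ,ℓ)=(0.4707,284.08°,1.4878) → tip=(0.1216,-0.4850,1.3691)
cmd 2: set ℓ=2.4398 → (κ,φ,ℓ)=(0.4707,284.08°,2.4398) → tip=(0.3050,-1.2159,1.9378)
cmd 3: set φ=198.73° → (κ,φ,ℓ)=(0.4707,198.73°,2.4398) → tip=(-1.1872,-0.4025,1.9378)

-1.187 -0.403 1.938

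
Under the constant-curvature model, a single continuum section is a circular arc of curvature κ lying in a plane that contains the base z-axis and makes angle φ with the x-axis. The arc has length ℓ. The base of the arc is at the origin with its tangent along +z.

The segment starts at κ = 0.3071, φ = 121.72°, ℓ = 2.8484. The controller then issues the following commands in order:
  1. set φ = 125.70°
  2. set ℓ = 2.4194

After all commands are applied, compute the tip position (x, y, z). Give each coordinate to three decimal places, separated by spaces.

-0.501 0.697 2.203

initial: κ=0.3071, φ=121.72°, ℓ=2.8484
cmd 1: set φ=125.70° → (κ,φ,ℓ)=(0.3071,125.70°,2.8484) → tip=(-0.6818,0.9488,2.4988)
cmd 2: set ℓ=2.4194 → (κ,φ,ℓ)=(0.3071,125.70°,2.4194) → tip=(-0.5008,0.6969,2.2029)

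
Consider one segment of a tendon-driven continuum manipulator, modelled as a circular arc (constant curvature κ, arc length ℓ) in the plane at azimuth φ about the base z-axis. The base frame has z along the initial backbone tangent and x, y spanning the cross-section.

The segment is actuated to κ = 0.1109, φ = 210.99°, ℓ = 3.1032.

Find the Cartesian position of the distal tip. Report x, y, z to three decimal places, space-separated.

θ = κ·ℓ = 0.1109 × 3.1032 = 0.34414 rad
ρ = (1 − cos θ)/κ = (1 − 0.94136)/0.1109 = 0.52873
z = sin θ / κ = 0.33739/0.1109 = 3.04231
x = ρ cos φ = 0.52873 × cos(210.99°) = -0.45325
y = ρ sin φ = 0.52873 × sin(210.99°) = -0.27223

-0.453 -0.272 3.042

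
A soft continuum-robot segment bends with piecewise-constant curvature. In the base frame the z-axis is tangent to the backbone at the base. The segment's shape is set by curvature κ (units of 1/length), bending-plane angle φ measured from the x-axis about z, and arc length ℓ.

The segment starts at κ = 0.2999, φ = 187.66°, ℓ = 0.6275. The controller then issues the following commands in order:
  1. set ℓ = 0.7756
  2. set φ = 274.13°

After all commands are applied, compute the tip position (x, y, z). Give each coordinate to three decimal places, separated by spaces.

initial: κ=0.2999, φ=187.66°, ℓ=0.6275
cmd 1: set ℓ=0.7756 → (κ,φ,ℓ)=(0.2999,187.66°,0.7756) → tip=(-0.0890,-0.0120,0.7686)
cmd 2: set φ=274.13° → (κ,φ,ℓ)=(0.2999,274.13°,0.7756) → tip=(0.0065,-0.0896,0.7686)

0.006 -0.090 0.769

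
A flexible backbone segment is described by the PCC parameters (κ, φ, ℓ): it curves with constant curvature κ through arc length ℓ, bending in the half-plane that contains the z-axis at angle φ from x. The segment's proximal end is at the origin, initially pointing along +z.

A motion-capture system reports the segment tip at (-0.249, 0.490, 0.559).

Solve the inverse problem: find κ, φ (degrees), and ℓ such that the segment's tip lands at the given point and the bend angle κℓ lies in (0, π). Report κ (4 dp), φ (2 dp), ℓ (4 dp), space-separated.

ρ = √(x²+y²) = √(-0.249² + 0.490²) = 0.54964
φ = atan2(y, x) mod 360° = atan2(0.490, -0.249) = 116.9380°
|p|² = ρ² + z² = 0.54964² + 0.559² = 0.61458
κ = 2ρ / |p|² = 2×0.54964 / 0.61458 = 1.78865
θ = 2·atan2(ρ, z) = 2·atan2(0.54964, 0.559) = 1.55391 rad
ℓ = θ/κ = 1.55391/1.78865 = 0.86876

1.7887 116.94 0.8688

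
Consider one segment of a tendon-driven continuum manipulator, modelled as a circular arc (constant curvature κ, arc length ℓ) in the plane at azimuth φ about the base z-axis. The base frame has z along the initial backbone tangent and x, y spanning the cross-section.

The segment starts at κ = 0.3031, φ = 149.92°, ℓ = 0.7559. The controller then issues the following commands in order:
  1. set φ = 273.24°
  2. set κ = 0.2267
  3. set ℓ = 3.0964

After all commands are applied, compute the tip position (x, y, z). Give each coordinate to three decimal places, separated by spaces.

initial: κ=0.3031, φ=149.92°, ℓ=0.7559
cmd 1: set φ=273.24° → (κ,φ,ℓ)=(0.3031,273.24°,0.7559) → tip=(0.0049,-0.0861,0.7493)
cmd 2: set κ=0.2267 → (κ,φ,ℓ)=(0.2267,273.24°,0.7559) → tip=(0.0037,-0.0645,0.7522)
cmd 3: set ℓ=3.0964 → (κ,φ,ℓ)=(0.2267,273.24°,3.0964) → tip=(0.0589,-1.0412,2.8483)

0.059 -1.041 2.848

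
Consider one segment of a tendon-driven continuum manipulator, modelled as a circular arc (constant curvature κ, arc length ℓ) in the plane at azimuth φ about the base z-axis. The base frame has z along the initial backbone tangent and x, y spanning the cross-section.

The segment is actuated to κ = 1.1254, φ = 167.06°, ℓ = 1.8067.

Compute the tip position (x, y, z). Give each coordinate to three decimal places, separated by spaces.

-1.252 0.288 0.795

θ = κ·ℓ = 1.1254 × 1.8067 = 2.03326 rad
ρ = (1 − cos θ)/κ = (1 − -0.44615)/1.1254 = 1.28501
z = sin θ / κ = 0.89496/1.1254 = 0.79523
x = ρ cos φ = 1.28501 × cos(167.06°) = -1.25238
y = ρ sin φ = 1.28501 × sin(167.06°) = 0.28775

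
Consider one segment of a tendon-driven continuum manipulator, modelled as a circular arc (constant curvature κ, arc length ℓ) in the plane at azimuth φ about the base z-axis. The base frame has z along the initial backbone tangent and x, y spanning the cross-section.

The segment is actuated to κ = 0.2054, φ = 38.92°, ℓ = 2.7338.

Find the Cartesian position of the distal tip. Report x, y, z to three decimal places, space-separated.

0.582 0.470 2.592

θ = κ·ℓ = 0.2054 × 2.7338 = 0.56152 rad
ρ = (1 − cos θ)/κ = (1 − 0.84645)/0.2054 = 0.74759
z = sin θ / κ = 0.53248/0.2054 = 2.59238
x = ρ cos φ = 0.74759 × cos(38.92°) = 0.58164
y = ρ sin φ = 0.74759 × sin(38.92°) = 0.46966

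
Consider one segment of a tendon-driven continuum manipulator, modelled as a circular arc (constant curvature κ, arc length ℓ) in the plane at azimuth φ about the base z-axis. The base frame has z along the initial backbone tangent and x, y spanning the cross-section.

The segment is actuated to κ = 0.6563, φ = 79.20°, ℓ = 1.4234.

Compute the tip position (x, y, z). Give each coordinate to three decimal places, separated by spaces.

0.116 0.607 1.225

θ = κ·ℓ = 0.6563 × 1.4234 = 0.93418 rad
ρ = (1 − cos θ)/κ = (1 − 0.59448)/0.6563 = 0.61789
z = sin θ / κ = 0.80411/0.6563 = 1.22522
x = ρ cos φ = 0.61789 × cos(79.20°) = 0.11578
y = ρ sin φ = 0.61789 × sin(79.20°) = 0.60694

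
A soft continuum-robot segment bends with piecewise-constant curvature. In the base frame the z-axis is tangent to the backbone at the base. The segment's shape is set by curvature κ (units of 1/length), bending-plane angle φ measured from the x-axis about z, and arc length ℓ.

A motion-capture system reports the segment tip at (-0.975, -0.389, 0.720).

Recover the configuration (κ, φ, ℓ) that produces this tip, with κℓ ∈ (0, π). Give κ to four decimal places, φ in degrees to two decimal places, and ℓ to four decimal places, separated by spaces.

1.2957 201.75 1.4967

ρ = √(x²+y²) = √(-0.975² + -0.389²) = 1.04974
φ = atan2(y, x) mod 360° = atan2(-0.389, -0.975) = 201.7507°
|p|² = ρ² + z² = 1.04974² + 0.720² = 1.62035
κ = 2ρ / |p|² = 2×1.04974 / 1.62035 = 1.29569
θ = 2·atan2(ρ, z) = 2·atan2(1.04974, 0.720) = 1.93921 rad
ℓ = θ/κ = 1.93921/1.29569 = 1.49666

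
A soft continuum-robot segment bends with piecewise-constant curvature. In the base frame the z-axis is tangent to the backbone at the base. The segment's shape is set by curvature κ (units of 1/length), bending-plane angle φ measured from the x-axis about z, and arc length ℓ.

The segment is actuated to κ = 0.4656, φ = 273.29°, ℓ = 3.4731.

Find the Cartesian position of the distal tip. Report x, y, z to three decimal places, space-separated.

0.129 -2.243 2.145

θ = κ·ℓ = 0.4656 × 3.4731 = 1.61708 rad
ρ = (1 − cos θ)/κ = (1 − -0.04626)/0.4656 = 2.24713
z = sin θ / κ = 0.99893/0.4656 = 2.14547
x = ρ cos φ = 2.24713 × cos(273.29°) = 0.12896
y = ρ sin φ = 2.24713 × sin(273.29°) = -2.24342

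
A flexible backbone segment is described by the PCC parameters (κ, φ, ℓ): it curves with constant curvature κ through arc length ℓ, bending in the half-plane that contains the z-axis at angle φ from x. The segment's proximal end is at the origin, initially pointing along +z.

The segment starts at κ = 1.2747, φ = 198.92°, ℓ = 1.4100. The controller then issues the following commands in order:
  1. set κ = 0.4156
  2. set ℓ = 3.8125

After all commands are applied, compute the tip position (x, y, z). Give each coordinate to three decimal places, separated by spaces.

-2.307 -0.791 2.406

initial: κ=1.2747, φ=198.92°, ℓ=1.4100
cmd 1: set κ=0.4156 → (κ,φ,ℓ)=(0.4156,198.92°,1.4100) → tip=(-0.3798,-0.1302,1.3307)
cmd 2: set ℓ=3.8125 → (κ,φ,ℓ)=(0.4156,198.92°,3.8125) → tip=(-2.3073,-0.7909,2.4059)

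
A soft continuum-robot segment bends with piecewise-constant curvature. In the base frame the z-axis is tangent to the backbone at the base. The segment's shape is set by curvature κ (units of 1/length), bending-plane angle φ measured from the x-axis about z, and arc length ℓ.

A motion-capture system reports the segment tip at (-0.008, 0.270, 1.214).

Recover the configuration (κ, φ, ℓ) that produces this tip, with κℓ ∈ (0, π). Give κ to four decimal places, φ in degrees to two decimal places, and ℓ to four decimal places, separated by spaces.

ρ = √(x²+y²) = √(-0.008² + 0.270²) = 0.27012
φ = atan2(y, x) mod 360° = atan2(0.270, -0.008) = 91.6972°
|p|² = ρ² + z² = 0.27012² + 1.214² = 1.54676
κ = 2ρ / |p|² = 2×0.27012 / 1.54676 = 0.34927
θ = 2·atan2(ρ, z) = 2·atan2(0.27012, 1.214) = 0.43787 rad
ℓ = θ/κ = 0.43787/0.34927 = 1.25368

0.3493 91.70 1.2537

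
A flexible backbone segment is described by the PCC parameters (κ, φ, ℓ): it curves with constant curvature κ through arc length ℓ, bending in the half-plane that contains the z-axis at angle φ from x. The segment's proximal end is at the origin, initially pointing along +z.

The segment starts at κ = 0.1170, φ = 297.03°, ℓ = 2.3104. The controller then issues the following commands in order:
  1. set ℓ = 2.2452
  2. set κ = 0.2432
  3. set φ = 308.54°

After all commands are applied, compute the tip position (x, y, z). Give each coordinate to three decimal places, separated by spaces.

0.373 -0.468 2.135

initial: κ=0.1170, φ=297.03°, ℓ=2.3104
cmd 1: set ℓ=2.2452 → (κ,φ,ℓ)=(0.1170,297.03°,2.2452) → tip=(0.1332,-0.2612,2.2195)
cmd 2: set κ=0.2432 → (κ,φ,ℓ)=(0.2432,297.03°,2.2452) → tip=(0.2717,-0.5326,2.1353)
cmd 3: set φ=308.54° → (κ,φ,ℓ)=(0.2432,308.54°,2.2452) → tip=(0.3725,-0.4677,2.1353)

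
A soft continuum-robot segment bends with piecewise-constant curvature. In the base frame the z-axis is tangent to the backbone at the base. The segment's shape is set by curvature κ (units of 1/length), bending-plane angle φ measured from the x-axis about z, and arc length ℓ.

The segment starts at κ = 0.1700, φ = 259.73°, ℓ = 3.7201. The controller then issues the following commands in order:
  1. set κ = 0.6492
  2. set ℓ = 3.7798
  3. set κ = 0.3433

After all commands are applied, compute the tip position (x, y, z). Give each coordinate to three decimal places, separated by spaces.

initial: κ=0.1700, φ=259.73°, ℓ=3.7201
cmd 1: set κ=0.6492 → (κ,φ,ℓ)=(0.6492,259.73°,3.7201) → tip=(-0.4799,-2.6487,1.0232)
cmd 2: set ℓ=3.7798 → (κ,φ,ℓ)=(0.6492,259.73°,3.7798) → tip=(-0.4868,-2.6868,0.9778)
cmd 3: set κ=0.3433 → (κ,φ,ℓ)=(0.3433,259.73°,3.7798) → tip=(-0.3792,-2.0929,2.8049)

-0.379 -2.093 2.805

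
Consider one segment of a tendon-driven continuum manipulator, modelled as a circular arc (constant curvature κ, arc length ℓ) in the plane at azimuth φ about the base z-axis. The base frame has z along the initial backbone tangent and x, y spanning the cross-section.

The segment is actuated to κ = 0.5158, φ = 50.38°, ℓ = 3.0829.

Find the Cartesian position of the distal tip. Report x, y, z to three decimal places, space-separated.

θ = κ·ℓ = 0.5158 × 3.0829 = 1.59016 rad
ρ = (1 − cos θ)/κ = (1 − -0.01936)/0.5158 = 1.97627
z = sin θ / κ = 0.99981/0.5158 = 1.93837
x = ρ cos φ = 1.97627 × cos(50.38°) = 1.26026
y = ρ sin φ = 1.97627 × sin(50.38°) = 1.52231

1.260 1.522 1.938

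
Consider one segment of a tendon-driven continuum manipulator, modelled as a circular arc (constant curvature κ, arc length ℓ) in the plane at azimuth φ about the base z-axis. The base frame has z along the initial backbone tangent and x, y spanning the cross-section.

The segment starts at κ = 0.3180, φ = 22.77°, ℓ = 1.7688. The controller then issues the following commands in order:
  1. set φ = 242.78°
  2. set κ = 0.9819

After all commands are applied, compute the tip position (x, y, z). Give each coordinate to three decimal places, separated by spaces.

-0.543 -1.055 1.004

initial: κ=0.3180, φ=22.77°, ℓ=1.7688
cmd 1: set φ=242.78° → (κ,φ,ℓ)=(0.3180,242.78°,1.7688) → tip=(-0.2216,-0.4308,1.6770)
cmd 2: set κ=0.9819 → (κ,φ,ℓ)=(0.9819,242.78°,1.7688) → tip=(-0.5428,-1.0553,1.0044)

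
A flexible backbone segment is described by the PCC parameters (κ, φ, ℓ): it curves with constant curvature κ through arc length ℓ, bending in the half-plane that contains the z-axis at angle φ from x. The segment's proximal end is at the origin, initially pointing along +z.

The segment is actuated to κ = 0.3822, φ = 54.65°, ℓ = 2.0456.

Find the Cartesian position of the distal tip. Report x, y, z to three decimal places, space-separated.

0.440 0.620 1.843

θ = κ·ℓ = 0.3822 × 2.0456 = 0.78183 rad
ρ = (1 − cos θ)/κ = (1 − 0.70963)/0.3822 = 0.75974
z = sin θ / κ = 0.70458/0.3822 = 1.84348
x = ρ cos φ = 0.75974 × cos(54.65°) = 0.43956
y = ρ sin φ = 0.75974 × sin(54.65°) = 0.61967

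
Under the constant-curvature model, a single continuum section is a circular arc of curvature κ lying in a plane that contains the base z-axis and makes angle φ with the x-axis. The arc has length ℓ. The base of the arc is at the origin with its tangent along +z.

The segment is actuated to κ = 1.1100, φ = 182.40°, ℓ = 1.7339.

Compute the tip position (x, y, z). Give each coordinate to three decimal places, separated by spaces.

-1.212 -0.051 0.845

θ = κ·ℓ = 1.1100 × 1.7339 = 1.92463 rad
ρ = (1 − cos θ)/κ = (1 − -0.34650)/1.1100 = 1.21306
z = sin θ / κ = 0.93805/1.1100 = 0.84509
x = ρ cos φ = 1.21306 × cos(182.40°) = -1.21200
y = ρ sin φ = 1.21306 × sin(182.40°) = -0.05080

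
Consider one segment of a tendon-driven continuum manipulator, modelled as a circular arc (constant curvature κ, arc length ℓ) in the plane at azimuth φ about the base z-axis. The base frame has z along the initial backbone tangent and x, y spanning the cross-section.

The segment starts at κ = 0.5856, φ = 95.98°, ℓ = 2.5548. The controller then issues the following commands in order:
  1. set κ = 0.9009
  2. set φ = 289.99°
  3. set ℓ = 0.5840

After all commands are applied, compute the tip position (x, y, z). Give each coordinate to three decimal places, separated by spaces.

initial: κ=0.5856, φ=95.98°, ℓ=2.5548
cmd 1: set κ=0.9009 → (κ,φ,ℓ)=(0.9009,95.98°,2.5548) → tip=(-0.1928,1.8408,0.8265)
cmd 2: set φ=289.99° → (κ,φ,ℓ)=(0.9009,289.99°,2.5548) → tip=(0.6327,-1.7394,0.8265)
cmd 3: set ℓ=0.5840 → (κ,φ,ℓ)=(0.9009,289.99°,0.5840) → tip=(0.0513,-0.1411,0.5574)

0.051 -0.141 0.557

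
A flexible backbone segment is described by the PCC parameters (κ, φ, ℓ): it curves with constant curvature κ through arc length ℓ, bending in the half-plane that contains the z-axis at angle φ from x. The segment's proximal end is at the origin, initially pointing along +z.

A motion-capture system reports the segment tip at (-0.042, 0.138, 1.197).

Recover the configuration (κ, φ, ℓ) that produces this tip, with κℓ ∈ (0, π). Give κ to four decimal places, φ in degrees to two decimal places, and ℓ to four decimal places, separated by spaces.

0.1985 106.93 1.2086

ρ = √(x²+y²) = √(-0.042² + 0.138²) = 0.14425
φ = atan2(y, x) mod 360° = atan2(0.138, -0.042) = 106.9275°
|p|² = ρ² + z² = 0.14425² + 1.197² = 1.45362
κ = 2ρ / |p|² = 2×0.14425 / 1.45362 = 0.19847
θ = 2·atan2(ρ, z) = 2·atan2(0.14425, 1.197) = 0.23986 rad
ℓ = θ/κ = 0.23986/0.19847 = 1.20856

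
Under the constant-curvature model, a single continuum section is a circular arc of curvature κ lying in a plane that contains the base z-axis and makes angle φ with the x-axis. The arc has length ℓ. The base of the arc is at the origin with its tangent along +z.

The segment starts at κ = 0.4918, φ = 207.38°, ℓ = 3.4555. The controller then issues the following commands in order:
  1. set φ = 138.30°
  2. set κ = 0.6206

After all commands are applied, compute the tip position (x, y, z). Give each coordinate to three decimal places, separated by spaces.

-1.856 1.654 1.353

initial: κ=0.4918, φ=207.38°, ℓ=3.4555
cmd 1: set φ=138.30° → (κ,φ,ℓ)=(0.4918,138.30°,3.4555) → tip=(-1.7129,1.5261,2.0166)
cmd 2: set κ=0.6206 → (κ,φ,ℓ)=(0.6206,138.30°,3.4555) → tip=(-1.8560,1.6537,1.3534)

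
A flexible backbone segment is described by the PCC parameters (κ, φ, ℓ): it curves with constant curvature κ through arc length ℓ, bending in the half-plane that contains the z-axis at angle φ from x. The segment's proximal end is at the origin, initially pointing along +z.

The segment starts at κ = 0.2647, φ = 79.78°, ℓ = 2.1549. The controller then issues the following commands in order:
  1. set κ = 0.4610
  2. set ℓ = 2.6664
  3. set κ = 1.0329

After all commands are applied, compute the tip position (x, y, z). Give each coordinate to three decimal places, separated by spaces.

0.331 1.835 0.366

initial: κ=0.2647, φ=79.78°, ℓ=2.1549
cmd 1: set κ=0.4610 → (κ,φ,ℓ)=(0.4610,79.78°,2.1549) → tip=(0.1748,0.9695,1.8176)
cmd 2: set ℓ=2.6664 → (κ,φ,ℓ)=(0.4610,79.78°,2.6664) → tip=(0.2560,1.4197,2.0439)
cmd 3: set κ=1.0329 → (κ,φ,ℓ)=(1.0329,79.78°,2.6664) → tip=(0.3308,1.8349,0.3658)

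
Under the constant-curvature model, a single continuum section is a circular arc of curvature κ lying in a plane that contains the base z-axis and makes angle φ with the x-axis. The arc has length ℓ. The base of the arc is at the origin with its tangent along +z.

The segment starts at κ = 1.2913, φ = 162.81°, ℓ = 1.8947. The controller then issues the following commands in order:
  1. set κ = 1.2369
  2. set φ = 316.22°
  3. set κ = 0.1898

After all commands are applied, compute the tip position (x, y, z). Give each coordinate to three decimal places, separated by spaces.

0.243 -0.233 1.854

initial: κ=1.2913, φ=162.81°, ℓ=1.8947
cmd 1: set κ=1.2369 → (κ,φ,ℓ)=(1.2369,162.81°,1.8947) → tip=(-1.3116,0.4057,0.5789)
cmd 2: set φ=316.22° → (κ,φ,ℓ)=(1.2369,316.22°,1.8947) → tip=(0.9912,-0.9499,0.5789)
cmd 3: set κ=0.1898 → (κ,φ,ℓ)=(0.1898,316.22°,1.8947) → tip=(0.2433,-0.2332,1.8541)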